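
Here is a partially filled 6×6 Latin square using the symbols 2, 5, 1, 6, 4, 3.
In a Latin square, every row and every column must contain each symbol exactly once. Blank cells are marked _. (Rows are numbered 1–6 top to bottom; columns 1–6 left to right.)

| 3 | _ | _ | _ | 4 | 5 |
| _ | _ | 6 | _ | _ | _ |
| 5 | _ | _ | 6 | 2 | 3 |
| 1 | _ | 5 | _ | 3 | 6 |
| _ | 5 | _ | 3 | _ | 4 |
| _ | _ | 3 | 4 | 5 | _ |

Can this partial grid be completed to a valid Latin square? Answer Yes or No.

Yes

No row or column among the givens repeats a symbol, and propagating forced cells runs into no contradiction.
One valid completion exists (for instance, 3 6 2 1 4 5 / 4 3 6 5 1 2 / 5 1 4 6 2 3 / 1 4 5 2 3 6 / 2 5 1 3 6 4 / 6 2 3 4 5 1).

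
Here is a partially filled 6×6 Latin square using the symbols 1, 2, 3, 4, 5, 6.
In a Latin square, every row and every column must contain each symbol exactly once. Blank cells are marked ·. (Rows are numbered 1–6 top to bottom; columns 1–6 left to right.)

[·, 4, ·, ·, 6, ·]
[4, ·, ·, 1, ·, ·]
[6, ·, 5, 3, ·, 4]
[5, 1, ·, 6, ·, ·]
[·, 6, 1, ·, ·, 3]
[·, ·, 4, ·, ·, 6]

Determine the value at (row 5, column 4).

Row 3, column 2: row 3 has {3, 4, 5, 6} and column 2 has {1, 4, 6}, leaving only 2.
Row 3, column 5: row 3 has {2, 3, 4, 5, 6} and column 5 has {6}, leaving only 1.
Row 4, column 6: row 4 has {1, 5, 6} and column 6 has {3, 4, 6}, leaving only 2.
Row 2, column 6: row 2 has {1, 4} and column 6 has {2, 3, 4, 6}, leaving only 5.
Row 1, column 6: row 1 has {4, 6} and column 6 has {2, 3, 4, 5, 6}, leaving only 1.
Row 2, column 2: row 2 has {1, 4, 5} and column 2 has {1, 2, 4, 6}, leaving only 3.
Row 2, column 5: row 2 has {1, 3, 4, 5} and column 5 has {1, 6}, leaving only 2.
Row 2, column 3: row 2 has {1, 2, 3, 4, 5} and column 3 has {1, 4, 5}, leaving only 6.
Row 4, column 3: row 4 has {1, 2, 5, 6} and column 3 has {1, 4, 5, 6}, leaving only 3.
Row 1, column 3: row 1 has {1, 4, 6} and column 3 has {1, 3, 4, 5, 6}, leaving only 2.
Row 1, column 1: row 1 has {1, 2, 4, 6} and column 1 has {4, 5, 6}, leaving only 3.
Row 1, column 4: row 1 has {1, 2, 3, 4, 6} and column 4 has {1, 3, 6}, leaving only 5.
Row 4, column 5: row 4 has {1, 2, 3, 5, 6} and column 5 has {1, 2, 6}, leaving only 4.
Row 5, column 1: row 5 has {1, 3, 6} and column 1 has {3, 4, 5, 6}, leaving only 2.
Row 5 already has {1, 2, 3, 6} and column 4 already has {1, 3, 5, 6}, so row 5, column 4 must be 4.

4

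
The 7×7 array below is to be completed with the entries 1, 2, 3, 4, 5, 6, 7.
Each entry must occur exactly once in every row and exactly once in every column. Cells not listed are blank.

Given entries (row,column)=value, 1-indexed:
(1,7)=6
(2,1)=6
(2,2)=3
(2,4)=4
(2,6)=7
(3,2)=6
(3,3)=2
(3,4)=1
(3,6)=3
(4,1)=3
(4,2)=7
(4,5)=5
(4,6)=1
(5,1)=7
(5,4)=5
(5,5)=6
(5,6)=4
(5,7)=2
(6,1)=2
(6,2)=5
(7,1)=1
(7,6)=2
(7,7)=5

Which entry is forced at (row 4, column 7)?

4

Row 4 already has {1, 3, 5, 7} and column 7 already has {2, 5, 6}, so row 4, column 7 must be 4.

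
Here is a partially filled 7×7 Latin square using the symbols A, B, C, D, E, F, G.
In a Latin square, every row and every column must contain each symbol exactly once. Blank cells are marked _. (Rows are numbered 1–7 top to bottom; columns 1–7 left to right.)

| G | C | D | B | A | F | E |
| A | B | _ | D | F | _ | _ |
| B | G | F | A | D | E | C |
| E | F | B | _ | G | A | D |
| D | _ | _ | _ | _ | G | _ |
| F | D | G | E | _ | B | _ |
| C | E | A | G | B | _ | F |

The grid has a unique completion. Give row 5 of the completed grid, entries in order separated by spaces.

Row 5, column 2: row 5 has {D, G} and column 2 has {B, C, D, E, F, G}, leaving only A.
Row 5, column 7: row 5 has {A, D, G} and column 7 has {C, D, E, F}, leaving only B.
Row 2, column 6: row 2 has {A, B, D, F} and column 6 has {A, B, E, F, G}, leaving only C.
Row 2, column 3: row 2 has {A, B, C, D, F} and column 3 has {A, B, D, F, G}, leaving only E.
Row 5, column 3: row 5 has {A, B, D, G} and column 3 has {A, B, D, E, F, G}, leaving only C.
Row 5, column 4: row 5 has {A, B, C, D, G} and column 4 has {A, B, D, E, G}, leaving only F.
Row 5, column 5: row 5 has {A, B, C, D, F, G} and column 5 has {A, B, D, F, G}, leaving only E.
So row 5 reads: D A C F E G B.

D A C F E G B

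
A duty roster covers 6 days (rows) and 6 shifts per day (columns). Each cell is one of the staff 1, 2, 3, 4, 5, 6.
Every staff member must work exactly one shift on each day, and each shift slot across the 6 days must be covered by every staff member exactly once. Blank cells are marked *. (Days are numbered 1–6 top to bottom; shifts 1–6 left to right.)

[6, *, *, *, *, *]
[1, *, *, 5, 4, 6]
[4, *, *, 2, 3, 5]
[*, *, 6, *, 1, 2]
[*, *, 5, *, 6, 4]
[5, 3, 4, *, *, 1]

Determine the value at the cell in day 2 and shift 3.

Day 1, shift 6: day 1 has {6} and shift 6 has {1, 2, 4, 5, 6}, leaving only 3.
Day 2, shift 2: day 2 has {1, 4, 5, 6} and shift 2 has {3}, leaving only 2.
Day 2 already has {1, 2, 4, 5, 6} and shift 3 already has {4, 5, 6}, so day 2, shift 3 must be 3.

3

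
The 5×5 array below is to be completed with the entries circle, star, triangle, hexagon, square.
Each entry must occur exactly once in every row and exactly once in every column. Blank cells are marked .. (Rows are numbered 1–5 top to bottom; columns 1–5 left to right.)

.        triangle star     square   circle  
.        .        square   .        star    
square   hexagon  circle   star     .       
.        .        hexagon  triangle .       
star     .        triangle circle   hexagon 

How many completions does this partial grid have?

Row 1, column 1: eliminating its row and column leaves {hexagon}.
Row 2, column 1: eliminating its row and column leaves {circle, triangle, hexagon}.
Row 2, column 2: eliminating its row and column leaves {circle}.
Row 2, column 4: eliminating its row and column leaves {hexagon}.
Row 3, column 5: eliminating its row and column leaves {triangle}.
Row 4, column 1: eliminating its row and column leaves {circle}.
Row 4, column 2: eliminating its row and column leaves {circle, star, square}.
Row 4, column 5: eliminating its row and column leaves {square}.
Row 5, column 2: eliminating its row and column leaves {square}.
Only one assignment across all blanks avoids any row or column repeat, giving 1 completion.

1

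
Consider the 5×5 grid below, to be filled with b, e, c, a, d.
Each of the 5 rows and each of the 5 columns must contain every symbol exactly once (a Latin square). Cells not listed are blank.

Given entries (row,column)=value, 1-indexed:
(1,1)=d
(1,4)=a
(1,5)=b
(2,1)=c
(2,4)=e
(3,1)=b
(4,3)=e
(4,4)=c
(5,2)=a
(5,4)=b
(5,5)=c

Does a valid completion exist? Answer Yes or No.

Yes

No row or column among the givens repeats a symbol, and propagating forced cells runs into no contradiction.
One valid completion exists (for instance, d e c a b / c d b e a / b c a d e / a b e c d / e a d b c).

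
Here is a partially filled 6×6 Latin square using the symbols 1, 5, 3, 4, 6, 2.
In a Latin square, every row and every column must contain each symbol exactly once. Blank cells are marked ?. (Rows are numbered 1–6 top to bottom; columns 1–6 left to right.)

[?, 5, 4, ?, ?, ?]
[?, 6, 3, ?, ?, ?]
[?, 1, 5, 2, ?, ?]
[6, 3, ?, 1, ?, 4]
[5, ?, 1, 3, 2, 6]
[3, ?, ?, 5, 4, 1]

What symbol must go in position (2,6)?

Row 1, column 4: row 1 has {5, 4} and column 4 has {1, 5, 3, 2}, leaving only 6.
Row 2, column 4: row 2 has {3, 6} and column 4 has {1, 5, 3, 6, 2}, leaving only 4.
Row 3, column 1: row 3 has {1, 5, 2} and column 1 has {5, 3, 6}, leaving only 4.
Row 3, column 6: row 3 has {1, 5, 4, 2} and column 6 has {1, 4, 6}, leaving only 3.
Row 1, column 6: row 1 has {5, 4, 6} and column 6 has {1, 3, 4, 6}, leaving only 2.
Row 2 already has {3, 4, 6} and column 6 already has {1, 3, 4, 6, 2}, so row 2, column 6 must be 5.

5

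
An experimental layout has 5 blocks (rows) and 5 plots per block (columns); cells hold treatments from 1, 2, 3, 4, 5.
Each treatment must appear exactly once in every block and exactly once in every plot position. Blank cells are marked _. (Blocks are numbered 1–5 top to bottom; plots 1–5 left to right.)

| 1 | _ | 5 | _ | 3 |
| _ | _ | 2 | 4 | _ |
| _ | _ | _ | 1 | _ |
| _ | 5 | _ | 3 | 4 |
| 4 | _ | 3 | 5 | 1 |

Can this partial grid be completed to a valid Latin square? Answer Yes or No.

No block or plot among the givens repeats a symbol, and propagating forced cells runs into no contradiction.
One valid completion exists (for instance, 1 4 5 2 3 / 3 1 2 4 5 / 5 3 4 1 2 / 2 5 1 3 4 / 4 2 3 5 1).

Yes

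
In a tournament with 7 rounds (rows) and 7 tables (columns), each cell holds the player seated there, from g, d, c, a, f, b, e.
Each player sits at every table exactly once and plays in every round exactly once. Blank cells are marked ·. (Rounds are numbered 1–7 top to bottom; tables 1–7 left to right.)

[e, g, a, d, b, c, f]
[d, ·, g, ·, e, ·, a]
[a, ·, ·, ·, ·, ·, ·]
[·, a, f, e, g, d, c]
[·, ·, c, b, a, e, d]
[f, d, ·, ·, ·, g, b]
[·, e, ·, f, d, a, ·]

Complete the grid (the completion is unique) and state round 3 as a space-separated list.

a c d g f b e

Round 2, table 4: round 2 has {g, d, a, e} and table 4 has {d, f, b, e}, leaving only c.
Round 3, table 4: round 3 has {a} and table 4 has {d, c, f, b, e}, leaving only g.
Round 3, table 7: round 3 has {g, a} and table 7 has {d, c, a, f, b}, leaving only e.
Round 4, table 1: round 4 has {g, d, c, a, f, e} and table 1 has {d, a, f, e}, leaving only b.
Round 5, table 1: round 5 has {d, c, a, b, e} and table 1 has {d, a, f, b, e}, leaving only g.
Round 5, table 2: round 5 has {g, d, c, a, b, e} and table 2 has {g, d, a, e}, leaving only f.
Round 2, table 2: round 2 has {g, d, c, a, e} and table 2 has {g, d, a, f, e}, leaving only b.
Round 3, table 2: round 3 has {g, a, e} and table 2 has {g, d, a, f, b, e}, leaving only c.
Round 3, table 5: round 3 has {g, c, a, e} and table 5 has {g, d, a, b, e}, leaving only f.
Round 3, table 6: round 3 has {g, c, a, f, e} and table 6 has {g, d, c, a, e}, leaving only b.
Round 3, table 3: round 3 has {g, c, a, f, b, e} and table 3 has {g, c, a, f}, leaving only d.
So round 3 reads: a c d g f b e.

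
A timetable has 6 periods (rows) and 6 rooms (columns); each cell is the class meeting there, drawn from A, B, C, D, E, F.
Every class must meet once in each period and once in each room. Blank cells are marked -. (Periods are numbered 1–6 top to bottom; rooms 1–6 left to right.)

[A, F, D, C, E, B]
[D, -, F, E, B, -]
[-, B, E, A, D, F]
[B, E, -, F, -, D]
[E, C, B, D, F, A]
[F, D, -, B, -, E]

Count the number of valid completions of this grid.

2

Period 2, room 2: eliminating its period and room leaves {A}.
Period 2, room 6: eliminating its period and room leaves {C}.
Period 3, room 1: eliminating its period and room leaves {C}.
Period 4, room 3: eliminating its period and room leaves {A, C}.
Period 4, room 5: eliminating its period and room leaves {A, C}.
Period 6, room 3: eliminating its period and room leaves {A, C}.
Period 6, room 5: eliminating its period and room leaves {A, C}.
Enumerating the assignments across these blanks that avoid any period or room repeat gives 2 completions.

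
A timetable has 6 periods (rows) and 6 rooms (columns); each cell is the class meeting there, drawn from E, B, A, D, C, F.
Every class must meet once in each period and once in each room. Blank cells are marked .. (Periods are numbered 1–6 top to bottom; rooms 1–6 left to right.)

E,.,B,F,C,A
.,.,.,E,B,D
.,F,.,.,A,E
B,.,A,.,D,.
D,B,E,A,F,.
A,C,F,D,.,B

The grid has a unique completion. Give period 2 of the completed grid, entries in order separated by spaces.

Period 2, room 2: period 2 has {E, B, D} and room 2 has {B, C, F}, leaving only A.
Period 2, room 3: period 2 has {E, B, A, D} and room 3 has {E, B, A, F}, leaving only C.
Period 2, room 1: period 2 has {E, B, A, D, C} and room 1 has {E, B, A, D}, leaving only F.
So period 2 reads: F A C E B D.

F A C E B D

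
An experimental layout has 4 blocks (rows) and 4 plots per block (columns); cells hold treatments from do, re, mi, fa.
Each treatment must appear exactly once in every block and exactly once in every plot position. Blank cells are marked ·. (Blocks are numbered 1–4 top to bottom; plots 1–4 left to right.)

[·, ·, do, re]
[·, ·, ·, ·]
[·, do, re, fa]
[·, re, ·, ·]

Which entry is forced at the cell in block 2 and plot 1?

re

Block 3, plot 1: block 3 has {do, re, fa} and plot 1 has {}, leaving only mi.
Block 1, plot 1: block 1 has {do, re} and plot 1 has {mi}, leaving only fa.
Block 1, plot 2: block 1 has {do, re, fa} and plot 2 has {do, re}, leaving only mi.
Block 2, plot 2: block 2 has {} and plot 2 has {do, re, mi}, leaving only fa.
Block 2, plot 3: block 2 has {fa} and plot 3 has {do, re}, leaving only mi.
Block 2, plot 4: block 2 has {mi, fa} and plot 4 has {re, fa}, leaving only do.
Block 2 already has {do, mi, fa} and plot 1 already has {mi, fa}, so block 2, plot 1 must be re.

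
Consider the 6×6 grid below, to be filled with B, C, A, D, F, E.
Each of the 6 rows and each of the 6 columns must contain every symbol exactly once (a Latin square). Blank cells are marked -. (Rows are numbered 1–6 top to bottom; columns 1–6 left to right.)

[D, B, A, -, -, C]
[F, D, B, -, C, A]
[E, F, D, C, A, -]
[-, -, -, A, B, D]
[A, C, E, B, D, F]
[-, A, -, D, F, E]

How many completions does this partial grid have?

1

Row 1, column 4: eliminating its row and column leaves {F, E}.
Row 1, column 5: eliminating its row and column leaves {E}.
Row 2, column 4: eliminating its row and column leaves {E}.
Row 3, column 6: eliminating its row and column leaves {B}.
Row 4, column 1: eliminating its row and column leaves {C}.
Row 4, column 2: eliminating its row and column leaves {E}.
Row 4, column 3: eliminating its row and column leaves {C, F}.
Row 6, column 1: eliminating its row and column leaves {B, C}.
Row 6, column 3: eliminating its row and column leaves {C}.
Only one assignment across all blanks avoids any row or column repeat, giving 1 completion.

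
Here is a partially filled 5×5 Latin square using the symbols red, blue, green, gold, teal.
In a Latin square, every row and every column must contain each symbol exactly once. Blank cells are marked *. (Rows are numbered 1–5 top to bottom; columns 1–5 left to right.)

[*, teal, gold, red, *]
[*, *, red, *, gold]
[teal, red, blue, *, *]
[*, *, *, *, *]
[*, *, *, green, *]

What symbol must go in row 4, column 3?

green

Row 3, column 4: row 3 has {red, blue, teal} and column 4 has {red, green}, leaving only gold.
Row 3, column 5: row 3 has {red, blue, gold, teal} and column 5 has {gold}, leaving only green.
Row 1, column 5: row 1 has {red, gold, teal} and column 5 has {green, gold}, leaving only blue.
Row 1, column 1: row 1 has {red, blue, gold, teal} and column 1 has {teal}, leaving only green.
Row 2, column 1: row 2 has {red, gold} and column 1 has {green, teal}, leaving only blue.
Row 2, column 2: row 2 has {red, blue, gold} and column 2 has {red, teal}, leaving only green.
Row 2, column 4: row 2 has {red, blue, green, gold} and column 4 has {red, green, gold}, leaving only teal.
Row 4, column 4: row 4 has {} and column 4 has {red, green, gold, teal}, leaving only blue.
Row 4, column 2: row 4 has {blue} and column 2 has {red, green, teal}, leaving only gold.
Row 4, column 1: row 4 has {blue, gold} and column 1 has {blue, green, teal}, leaving only red.
Row 4, column 5: row 4 has {red, blue, gold} and column 5 has {blue, green, gold}, leaving only teal.
Row 4 already has {red, blue, gold, teal} and column 3 already has {red, blue, gold}, so row 4, column 3 must be green.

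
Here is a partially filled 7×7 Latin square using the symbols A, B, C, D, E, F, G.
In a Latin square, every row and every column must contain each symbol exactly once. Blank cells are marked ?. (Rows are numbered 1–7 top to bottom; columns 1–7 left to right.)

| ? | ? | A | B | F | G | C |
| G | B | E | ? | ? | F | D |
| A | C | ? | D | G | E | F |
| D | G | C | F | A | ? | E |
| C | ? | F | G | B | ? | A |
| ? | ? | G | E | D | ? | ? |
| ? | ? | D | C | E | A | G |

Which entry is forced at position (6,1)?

F

Row 1, column 1: row 1 has {A, B, C, F, G} and column 1 has {A, C, D, G}, leaving only E.
Row 1, column 2: row 1 has {A, B, C, E, F, G} and column 2 has {B, C, G}, leaving only D.
Row 2, column 4: row 2 has {B, D, E, F, G} and column 4 has {B, C, D, E, F, G}, leaving only A.
Row 2, column 5: row 2 has {A, B, D, E, F, G} and column 5 has {A, B, D, E, F, G}, leaving only C.
Row 3, column 3: row 3 has {A, C, D, E, F, G} and column 3 has {A, C, D, E, F, G}, leaving only B.
Row 4, column 6: row 4 has {A, C, D, E, F, G} and column 6 has {A, E, F, G}, leaving only B.
Row 5, column 2: row 5 has {A, B, C, F, G} and column 2 has {B, C, D, G}, leaving only E.
Row 5, column 6: row 5 has {A, B, C, E, F, G} and column 6 has {A, B, E, F, G}, leaving only D.
Row 6, column 6: row 6 has {D, E, G} and column 6 has {A, B, D, E, F, G}, leaving only C.
Row 6, column 7: row 6 has {C, D, E, G} and column 7 has {A, C, D, E, F, G}, leaving only B.
Row 6 already has {B, C, D, E, G} and column 1 already has {A, C, D, E, G}, so row 6, column 1 must be F.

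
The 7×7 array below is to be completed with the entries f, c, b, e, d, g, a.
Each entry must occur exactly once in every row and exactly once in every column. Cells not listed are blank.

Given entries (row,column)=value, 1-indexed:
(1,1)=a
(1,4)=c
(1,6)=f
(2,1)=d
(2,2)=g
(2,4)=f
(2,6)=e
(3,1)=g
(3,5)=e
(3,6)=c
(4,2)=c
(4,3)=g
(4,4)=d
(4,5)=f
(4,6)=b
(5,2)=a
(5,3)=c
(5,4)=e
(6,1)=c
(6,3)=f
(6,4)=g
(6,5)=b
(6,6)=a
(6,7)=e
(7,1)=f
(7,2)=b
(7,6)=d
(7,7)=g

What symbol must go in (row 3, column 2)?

f

Row 4, column 1: row 4 has {f, c, b, d, g} and column 1 has {f, c, d, g, a}, leaving only e.
Row 4, column 7: row 4 has {f, c, b, e, d, g} and column 7 has {e, g}, leaving only a.
Row 5, column 1: row 5 has {c, e, a} and column 1 has {f, c, e, d, g, a}, leaving only b.
Row 5, column 6: row 5 has {c, b, e, a} and column 6 has {f, c, b, e, d, a}, leaving only g.
Row 5, column 5: row 5 has {c, b, e, g, a} and column 5 has {f, b, e}, leaving only d.
Row 1, column 5: row 1 has {f, c, a} and column 5 has {f, b, e, d}, leaving only g.
Row 5, column 7: row 5 has {c, b, e, d, g, a} and column 7 has {e, g, a}, leaving only f.
Row 6, column 2: row 6 has {f, c, b, e, g, a} and column 2 has {c, b, g, a}, leaving only d.
Row 3 already has {c, e, g} and column 2 already has {c, b, d, g, a}, so row 3, column 2 must be f.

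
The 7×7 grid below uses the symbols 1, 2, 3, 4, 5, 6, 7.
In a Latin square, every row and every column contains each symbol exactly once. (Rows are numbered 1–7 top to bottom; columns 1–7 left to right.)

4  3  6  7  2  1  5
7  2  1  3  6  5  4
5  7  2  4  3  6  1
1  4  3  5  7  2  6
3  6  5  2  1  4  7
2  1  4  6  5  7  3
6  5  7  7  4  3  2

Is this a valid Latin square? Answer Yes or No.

No

Column 4 contains 7 twice (at rows 1 and 7), so it is not a permutation.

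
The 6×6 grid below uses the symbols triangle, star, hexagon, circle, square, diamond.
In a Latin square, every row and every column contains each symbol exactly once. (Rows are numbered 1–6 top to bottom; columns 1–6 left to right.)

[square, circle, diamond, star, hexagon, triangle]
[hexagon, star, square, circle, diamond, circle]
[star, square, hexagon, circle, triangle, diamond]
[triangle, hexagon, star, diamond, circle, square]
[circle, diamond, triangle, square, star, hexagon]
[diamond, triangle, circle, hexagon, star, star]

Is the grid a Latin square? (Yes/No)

No

Row 6 contains star twice (at columns 5 and 6); row 2 is also not a permutation.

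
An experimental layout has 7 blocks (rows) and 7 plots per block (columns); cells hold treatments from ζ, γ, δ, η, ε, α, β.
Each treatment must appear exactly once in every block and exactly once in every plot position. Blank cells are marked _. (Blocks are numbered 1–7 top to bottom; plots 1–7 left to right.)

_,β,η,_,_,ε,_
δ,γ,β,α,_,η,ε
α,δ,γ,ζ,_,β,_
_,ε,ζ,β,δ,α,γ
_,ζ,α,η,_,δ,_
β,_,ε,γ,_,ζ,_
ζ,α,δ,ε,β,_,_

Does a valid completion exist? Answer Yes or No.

No

Block 1, plot 1: block 1 has {η, ε, β} and plot 1 has {ζ, δ, α, β}, so it must be γ.
Block 1, plot 4: block 1 has {γ, η, ε, β} and plot 4 has {ζ, γ, η, ε, α, β}, so it must be δ.
Block 2, plot 5: block 2 has {γ, δ, η, ε, α, β} and plot 5 has {δ, β}, so it must be ζ.
Block 1, plot 5: block 1 has {γ, δ, η, ε, β} and plot 5 has {ζ, δ, β}, so it must be α.
Block 1, plot 7: block 1 has {γ, δ, η, ε, α, β} and plot 7 has {γ, ε}, so it must be ζ.
Block 3, plot 7: block 3 has {ζ, γ, δ, α, β} and plot 7 has {ζ, γ, ε}, so it must be η.
Now block 7, plot 7: block 7 together with plot 7 already contain {ζ, γ, δ, η, ε, α, β} — every symbol — so nothing can go there. The grid has no valid completion.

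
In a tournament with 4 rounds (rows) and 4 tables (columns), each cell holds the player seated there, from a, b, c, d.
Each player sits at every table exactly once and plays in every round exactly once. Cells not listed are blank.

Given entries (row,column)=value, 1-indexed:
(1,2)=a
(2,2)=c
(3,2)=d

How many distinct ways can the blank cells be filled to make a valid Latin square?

Round 1, table 1: eliminating its round and table leaves {b, c, d}.
Round 1, table 3: eliminating its round and table leaves {b, c, d}.
Round 1, table 4: eliminating its round and table leaves {b, c, d}.
Round 2, table 1: eliminating its round and table leaves {a, b, d}.
Round 2, table 3: eliminating its round and table leaves {a, b, d}.
Round 2, table 4: eliminating its round and table leaves {a, b, d}.
Round 3, table 1: eliminating its round and table leaves {a, b, c}.
Round 3, table 3: eliminating its round and table leaves {a, b, c}.
Round 3, table 4: eliminating its round and table leaves {a, b, c}.
Round 4, table 1: eliminating its round and table leaves {a, b, c, d}.
Round 4, table 2: eliminating its round and table leaves {b}.
Round 4, table 3: eliminating its round and table leaves {a, b, c, d}.
Round 4, table 4: eliminating its round and table leaves {a, b, c, d}.
Enumerating the assignments across these blanks that avoid any round or table repeat gives 24 completions.

24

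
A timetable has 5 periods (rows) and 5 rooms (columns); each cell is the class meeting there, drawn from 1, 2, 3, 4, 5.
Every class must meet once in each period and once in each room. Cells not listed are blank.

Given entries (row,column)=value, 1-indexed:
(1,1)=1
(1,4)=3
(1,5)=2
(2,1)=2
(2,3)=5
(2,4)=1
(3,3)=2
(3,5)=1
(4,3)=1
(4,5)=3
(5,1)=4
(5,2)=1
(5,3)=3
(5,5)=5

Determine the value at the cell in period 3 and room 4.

5

Period 1, room 3: period 1 has {1, 2, 3} and room 3 has {1, 2, 3, 5}, leaving only 4.
Period 1, room 2: period 1 has {1, 2, 3, 4} and room 2 has {1}, leaving only 5.
Period 2, room 5: period 2 has {1, 2, 5} and room 5 has {1, 2, 3, 5}, leaving only 4.
Period 2, room 2: period 2 has {1, 2, 4, 5} and room 2 has {1, 5}, leaving only 3.
Period 3, room 2: period 3 has {1, 2} and room 2 has {1, 3, 5}, leaving only 4.
Period 3 already has {1, 2, 4} and room 4 already has {1, 3}, so period 3, room 4 must be 5.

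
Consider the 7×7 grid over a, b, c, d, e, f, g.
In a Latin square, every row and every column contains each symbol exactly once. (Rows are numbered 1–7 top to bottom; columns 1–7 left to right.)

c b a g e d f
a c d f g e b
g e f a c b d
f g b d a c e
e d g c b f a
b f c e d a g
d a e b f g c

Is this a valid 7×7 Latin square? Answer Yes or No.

Each row is a permutation of the 7 symbols, and so is each column.

Yes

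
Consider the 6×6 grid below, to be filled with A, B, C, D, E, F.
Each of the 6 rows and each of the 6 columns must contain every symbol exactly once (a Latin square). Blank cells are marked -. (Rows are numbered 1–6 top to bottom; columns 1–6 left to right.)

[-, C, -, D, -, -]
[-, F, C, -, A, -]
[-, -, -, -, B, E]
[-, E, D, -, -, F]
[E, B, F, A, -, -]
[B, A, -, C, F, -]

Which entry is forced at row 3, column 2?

D

Row 3 already has {B, E} and column 2 already has {A, B, C, E, F}, so row 3, column 2 must be D.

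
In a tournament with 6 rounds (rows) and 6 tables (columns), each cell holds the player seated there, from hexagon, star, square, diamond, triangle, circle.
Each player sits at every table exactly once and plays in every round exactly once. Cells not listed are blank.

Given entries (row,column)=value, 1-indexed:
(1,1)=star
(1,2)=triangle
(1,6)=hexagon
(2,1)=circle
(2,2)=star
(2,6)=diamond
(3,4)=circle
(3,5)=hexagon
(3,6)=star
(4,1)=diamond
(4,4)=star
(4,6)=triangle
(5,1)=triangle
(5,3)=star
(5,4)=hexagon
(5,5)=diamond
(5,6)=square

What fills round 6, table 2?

Round 3, table 1: round 3 has {hexagon, star, circle} and table 1 has {star, diamond, triangle, circle}, leaving only square.
Round 3, table 2: round 3 has {hexagon, star, square, circle} and table 2 has {star, triangle}, leaving only diamond.
Round 3, table 3: round 3 has {hexagon, star, square, diamond, circle} and table 3 has {star}, leaving only triangle.
Round 5, table 2: round 5 has {hexagon, star, square, diamond, triangle} and table 2 has {star, diamond, triangle}, leaving only circle.
Round 6, table 1: round 6 has {} and table 1 has {star, square, diamond, triangle, circle}, leaving only hexagon.
Round 6 already has {hexagon} and table 2 already has {star, diamond, triangle, circle}, so round 6, table 2 must be square.

square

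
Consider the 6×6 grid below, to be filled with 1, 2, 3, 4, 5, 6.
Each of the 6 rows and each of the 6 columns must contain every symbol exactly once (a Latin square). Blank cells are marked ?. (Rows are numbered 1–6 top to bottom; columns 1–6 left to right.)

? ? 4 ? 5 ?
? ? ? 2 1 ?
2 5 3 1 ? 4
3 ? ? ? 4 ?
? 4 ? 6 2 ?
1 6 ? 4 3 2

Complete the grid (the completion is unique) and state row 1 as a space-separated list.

Row 1, column 1: row 1 has {4, 5} and column 1 has {1, 2, 3}, leaving only 6.
Row 1, column 4: row 1 has {4, 5, 6} and column 4 has {1, 2, 4, 6}, leaving only 3.
Row 1, column 6: row 1 has {3, 4, 5, 6} and column 6 has {2, 4}, leaving only 1.
Row 1, column 2: row 1 has {1, 3, 4, 5, 6} and column 2 has {4, 5, 6}, leaving only 2.
So row 1 reads: 6 2 4 3 5 1.

6 2 4 3 5 1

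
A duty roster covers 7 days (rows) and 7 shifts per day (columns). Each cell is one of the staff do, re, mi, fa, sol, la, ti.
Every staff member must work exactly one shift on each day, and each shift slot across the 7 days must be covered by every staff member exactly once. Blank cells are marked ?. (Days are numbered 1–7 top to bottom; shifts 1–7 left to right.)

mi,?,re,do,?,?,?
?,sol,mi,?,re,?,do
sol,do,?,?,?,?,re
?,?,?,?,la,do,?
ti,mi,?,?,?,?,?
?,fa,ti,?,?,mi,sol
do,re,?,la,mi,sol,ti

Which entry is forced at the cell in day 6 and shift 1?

Day 4, shift 2: day 4 has {do, la} and shift 2 has {do, re, mi, fa, sol}, leaving only ti.
Day 1, shift 2: day 1 has {do, re, mi} and shift 2 has {do, re, mi, fa, sol, ti}, leaving only la.
Day 1, shift 7: day 1 has {do, re, mi, la} and shift 7 has {do, re, sol, ti}, leaving only fa.
Day 1, shift 6: day 1 has {do, re, mi, fa, la} and shift 6 has {do, mi, sol}, leaving only ti.
Day 1, shift 5: day 1 has {do, re, mi, fa, la, ti} and shift 5 has {re, mi, la}, leaving only sol.
Day 4, shift 7: day 4 has {do, la, ti} and shift 7 has {do, re, fa, sol, ti}, leaving only mi.
Day 5, shift 7: day 5 has {mi, ti} and shift 7 has {do, re, mi, fa, sol, ti}, leaving only la.
Day 6, shift 4: day 6 has {mi, fa, sol, ti} and shift 4 has {do, la}, leaving only re.
Day 6 already has {re, mi, fa, sol, ti} and shift 1 already has {do, mi, sol, ti}, so day 6, shift 1 must be la.

la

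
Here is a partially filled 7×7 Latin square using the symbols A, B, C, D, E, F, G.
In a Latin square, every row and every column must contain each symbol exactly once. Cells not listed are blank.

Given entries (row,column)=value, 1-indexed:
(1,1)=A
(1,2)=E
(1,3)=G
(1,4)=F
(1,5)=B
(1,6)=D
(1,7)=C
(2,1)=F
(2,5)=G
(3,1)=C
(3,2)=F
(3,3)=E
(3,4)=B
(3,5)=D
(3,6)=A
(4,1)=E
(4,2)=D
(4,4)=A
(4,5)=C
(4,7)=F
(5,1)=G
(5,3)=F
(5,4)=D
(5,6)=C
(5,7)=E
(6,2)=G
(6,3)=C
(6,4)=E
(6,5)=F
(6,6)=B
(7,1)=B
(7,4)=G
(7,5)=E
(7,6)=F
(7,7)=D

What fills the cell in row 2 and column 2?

Row 2, column 4: row 2 has {F, G} and column 4 has {A, B, D, E, F, G}, leaving only C.
Row 2, column 6: row 2 has {C, F, G} and column 6 has {A, B, C, D, F}, leaving only E.
Row 3, column 7: row 3 has {A, B, C, D, E, F} and column 7 has {C, D, E, F}, leaving only G.
Row 4, column 3: row 4 has {A, C, D, E, F} and column 3 has {C, E, F, G}, leaving only B.
Row 4, column 6: row 4 has {A, B, C, D, E, F} and column 6 has {A, B, C, D, E, F}, leaving only G.
Row 5, column 5: row 5 has {C, D, E, F, G} and column 5 has {B, C, D, E, F, G}, leaving only A.
Row 5, column 2: row 5 has {A, C, D, E, F, G} and column 2 has {D, E, F, G}, leaving only B.
Row 2 already has {C, E, F, G} and column 2 already has {B, D, E, F, G}, so row 2, column 2 must be A.

A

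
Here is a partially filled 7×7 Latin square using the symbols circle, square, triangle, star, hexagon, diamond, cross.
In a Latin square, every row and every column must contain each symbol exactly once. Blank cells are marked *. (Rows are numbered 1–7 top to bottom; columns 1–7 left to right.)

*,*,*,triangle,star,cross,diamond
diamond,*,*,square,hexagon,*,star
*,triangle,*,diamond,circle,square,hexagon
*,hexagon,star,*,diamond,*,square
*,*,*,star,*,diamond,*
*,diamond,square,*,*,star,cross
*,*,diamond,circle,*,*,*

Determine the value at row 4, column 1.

triangle

Row 3, column 3: row 3 has {circle, square, triangle, hexagon, diamond} and column 3 has {square, star, diamond}, leaving only cross.
Row 3, column 1: row 3 has {circle, square, triangle, hexagon, diamond, cross} and column 1 has {diamond}, leaving only star.
Row 4, column 4: row 4 has {square, star, hexagon, diamond} and column 4 has {circle, square, triangle, star, diamond}, leaving only cross.
Row 6, column 4: row 6 has {square, star, diamond, cross} and column 4 has {circle, square, triangle, star, diamond, cross}, leaving only hexagon.
Row 6, column 5: row 6 has {square, star, hexagon, diamond, cross} and column 5 has {circle, star, hexagon, diamond}, leaving only triangle.
Row 6, column 1: row 6 has {square, triangle, star, hexagon, diamond, cross} and column 1 has {star, diamond}, leaving only circle.
Row 4 already has {square, star, hexagon, diamond, cross} and column 1 already has {circle, star, diamond}, so row 4, column 1 must be triangle.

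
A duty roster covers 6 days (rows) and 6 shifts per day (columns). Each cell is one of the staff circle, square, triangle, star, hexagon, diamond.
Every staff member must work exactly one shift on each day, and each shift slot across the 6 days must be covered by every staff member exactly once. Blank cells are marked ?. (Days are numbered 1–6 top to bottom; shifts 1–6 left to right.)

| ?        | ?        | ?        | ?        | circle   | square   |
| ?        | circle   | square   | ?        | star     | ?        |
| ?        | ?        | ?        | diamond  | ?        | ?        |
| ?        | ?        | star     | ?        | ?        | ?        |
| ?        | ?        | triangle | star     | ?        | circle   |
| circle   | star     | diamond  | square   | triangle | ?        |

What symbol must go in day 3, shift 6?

Day 1, shift 3: day 1 has {circle, square} and shift 3 has {square, triangle, star, diamond}, leaving only hexagon.
Day 1, shift 4: day 1 has {circle, square, hexagon} and shift 4 has {square, star, diamond}, leaving only triangle.
Day 1, shift 2: day 1 has {circle, square, triangle, hexagon} and shift 2 has {circle, star}, leaving only diamond.
Day 1, shift 1: day 1 has {circle, square, triangle, hexagon, diamond} and shift 1 has {circle}, leaving only star.
Day 2, shift 4: day 2 has {circle, square, star} and shift 4 has {square, triangle, star, diamond}, leaving only hexagon.
Day 3, shift 3: day 3 has {diamond} and shift 3 has {square, triangle, star, hexagon, diamond}, leaving only circle.
Day 4, shift 4: day 4 has {star} and shift 4 has {square, triangle, star, hexagon, diamond}, leaving only circle.
Day 6, shift 6: day 6 has {circle, square, triangle, star, diamond} and shift 6 has {circle, square}, leaving only hexagon.
Day 3, shift 6 is narrowed to {triangle, star}.
If it were triangle, then day 4, shift 6 would be left with no valid symbol.
So day 3, shift 6 must be star.

star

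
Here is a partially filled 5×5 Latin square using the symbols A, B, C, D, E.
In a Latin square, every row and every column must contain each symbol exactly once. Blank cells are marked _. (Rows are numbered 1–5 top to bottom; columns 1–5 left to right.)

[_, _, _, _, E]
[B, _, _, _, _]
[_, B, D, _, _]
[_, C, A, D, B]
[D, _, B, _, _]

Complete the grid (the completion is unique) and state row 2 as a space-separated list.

Row 1, column 3: row 1 has {E} and column 3 has {A, B, D}, leaving only C.
Row 2, column 3: row 2 has {B} and column 3 has {A, B, C, D}, leaving only E.
Row 1, column 1: row 1 has {C, E} and column 1 has {B, D}, leaving only A.
Row 1, column 2: row 1 has {A, C, E} and column 2 has {B, C}, leaving only D.
Row 2, column 2: row 2 has {B, E} and column 2 has {B, C, D}, leaving only A.
Row 2, column 4: row 2 has {A, B, E} and column 4 has {D}, leaving only C.
Row 2, column 5: row 2 has {A, B, C, E} and column 5 has {B, E}, leaving only D.
So row 2 reads: B A E C D.

B A E C D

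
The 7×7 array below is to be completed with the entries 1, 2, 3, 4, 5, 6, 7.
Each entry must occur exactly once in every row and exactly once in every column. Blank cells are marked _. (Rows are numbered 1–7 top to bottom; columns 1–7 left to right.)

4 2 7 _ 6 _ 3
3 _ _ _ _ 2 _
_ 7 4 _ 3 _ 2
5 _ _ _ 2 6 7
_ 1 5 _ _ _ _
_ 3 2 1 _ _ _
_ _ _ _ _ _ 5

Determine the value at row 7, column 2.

Row 1, column 4: row 1 has {2, 3, 4, 6, 7} and column 4 has {1}, leaving only 5.
Row 1, column 6: row 1 has {2, 3, 4, 5, 6, 7} and column 6 has {2, 6}, leaving only 1.
Row 3, column 4: row 3 has {2, 3, 4, 7} and column 4 has {1, 5}, leaving only 6.
Row 3, column 1: row 3 has {2, 3, 4, 6, 7} and column 1 has {3, 4, 5}, leaving only 1.
Row 3, column 6: row 3 has {1, 2, 3, 4, 6, 7} and column 6 has {1, 2, 6}, leaving only 5.
Row 4, column 2: row 4 has {2, 5, 6, 7} and column 2 has {1, 2, 3, 7}, leaving only 4.
Row 7 already has {5} and column 2 already has {1, 2, 3, 4, 7}, so row 7, column 2 must be 6.

6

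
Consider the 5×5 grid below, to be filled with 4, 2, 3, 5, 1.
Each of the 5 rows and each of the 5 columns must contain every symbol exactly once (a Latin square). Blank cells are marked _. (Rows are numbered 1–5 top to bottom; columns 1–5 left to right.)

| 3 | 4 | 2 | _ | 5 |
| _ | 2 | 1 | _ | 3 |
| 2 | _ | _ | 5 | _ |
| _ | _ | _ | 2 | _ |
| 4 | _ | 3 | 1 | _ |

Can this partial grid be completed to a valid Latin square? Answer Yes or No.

No

Row 1, column 4: row 1 together with column 4 already contain {4, 2, 3, 5, 1} — every symbol — so nothing can go there. The grid has no valid completion.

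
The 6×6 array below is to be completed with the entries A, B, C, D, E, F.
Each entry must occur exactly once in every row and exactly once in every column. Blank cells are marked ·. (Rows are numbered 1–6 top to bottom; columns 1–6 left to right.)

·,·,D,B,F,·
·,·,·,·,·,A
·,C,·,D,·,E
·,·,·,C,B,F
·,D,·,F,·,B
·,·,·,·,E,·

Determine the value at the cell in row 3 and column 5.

A

Row 3 already has {C, D, E} and column 5 already has {B, E, F}, so row 3, column 5 must be A.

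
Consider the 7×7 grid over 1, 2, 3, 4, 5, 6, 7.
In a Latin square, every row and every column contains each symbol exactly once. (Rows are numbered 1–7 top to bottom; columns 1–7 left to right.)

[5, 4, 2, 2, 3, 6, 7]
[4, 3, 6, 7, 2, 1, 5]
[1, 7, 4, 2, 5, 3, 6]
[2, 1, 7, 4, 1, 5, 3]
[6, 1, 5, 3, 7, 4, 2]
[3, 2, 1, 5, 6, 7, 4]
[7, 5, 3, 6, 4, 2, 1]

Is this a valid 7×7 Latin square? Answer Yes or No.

Row 1 contains 2 twice (at columns 3 and 4); row 4 is also not a permutation.

No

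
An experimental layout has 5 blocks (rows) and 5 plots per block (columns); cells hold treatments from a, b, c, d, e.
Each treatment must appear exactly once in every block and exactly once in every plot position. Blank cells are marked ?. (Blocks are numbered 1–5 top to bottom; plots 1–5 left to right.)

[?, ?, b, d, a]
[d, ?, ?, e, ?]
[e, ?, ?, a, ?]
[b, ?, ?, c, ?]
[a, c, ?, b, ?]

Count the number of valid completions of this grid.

Block 1, plot 1: eliminating its block and plot leaves {c}.
Block 1, plot 2: eliminating its block and plot leaves {e}.
Block 2, plot 2: eliminating its block and plot leaves {a, b}.
Block 2, plot 3: eliminating its block and plot leaves {a, c}.
Block 2, plot 5: eliminating its block and plot leaves {b, c}.
Block 3, plot 2: eliminating its block and plot leaves {b, d}.
Block 3, plot 3: eliminating its block and plot leaves {c, d}.
Block 3, plot 5: eliminating its block and plot leaves {b, c, d}.
Block 4, plot 2: eliminating its block and plot leaves {a, d, e}.
Block 4, plot 3: eliminating its block and plot leaves {a, d, e}.
Block 4, plot 5: eliminating its block and plot leaves {d, e}.
Block 5, plot 3: eliminating its block and plot leaves {d, e}.
Block 5, plot 5: eliminating its block and plot leaves {d, e}.
Enumerating the assignments across these blanks that avoid any block or plot repeat gives 3 completions.

3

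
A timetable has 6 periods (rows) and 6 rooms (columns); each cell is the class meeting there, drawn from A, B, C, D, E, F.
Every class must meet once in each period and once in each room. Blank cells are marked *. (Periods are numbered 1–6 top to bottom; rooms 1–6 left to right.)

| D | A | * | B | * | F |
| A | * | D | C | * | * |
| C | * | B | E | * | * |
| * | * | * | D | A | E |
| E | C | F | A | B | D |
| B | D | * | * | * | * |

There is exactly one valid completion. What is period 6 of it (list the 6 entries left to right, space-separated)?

B D A F E C

Period 6, room 4: period 6 has {B, D} and room 4 has {A, B, C, D, E}, leaving only F.
Period 2, room 6: period 2 has {A, C, D} and room 6 has {D, E, F}, leaving only B.
Period 3, room 2: period 3 has {B, C, E} and room 2 has {A, C, D}, leaving only F.
Period 2, room 2: period 2 has {A, B, C, D} and room 2 has {A, C, D, F}, leaving only E.
Period 2, room 5: period 2 has {A, B, C, D, E} and room 5 has {A, B}, leaving only F.
Period 3, room 5: period 3 has {B, C, E, F} and room 5 has {A, B, F}, leaving only D.
Period 3, room 6: period 3 has {B, C, D, E, F} and room 6 has {B, D, E, F}, leaving only A.
Period 6, room 6: period 6 has {B, D, F} and room 6 has {A, B, D, E, F}, leaving only C.
Period 6, room 5: period 6 has {B, C, D, F} and room 5 has {A, B, D, F}, leaving only E.
Period 6, room 3: period 6 has {B, C, D, E, F} and room 3 has {B, D, F}, leaving only A.
So period 6 reads: B D A F E C.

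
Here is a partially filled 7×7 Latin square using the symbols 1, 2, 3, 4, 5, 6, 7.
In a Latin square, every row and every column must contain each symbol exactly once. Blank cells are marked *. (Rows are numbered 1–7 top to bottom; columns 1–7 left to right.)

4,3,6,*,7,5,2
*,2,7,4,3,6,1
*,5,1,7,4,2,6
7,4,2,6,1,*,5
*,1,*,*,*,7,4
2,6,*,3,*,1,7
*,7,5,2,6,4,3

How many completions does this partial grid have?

Row 1, column 4: eliminating its row and column leaves {1}.
Row 2, column 1: eliminating its row and column leaves {5}.
Row 3, column 1: eliminating its row and column leaves {3}.
Row 4, column 6: eliminating its row and column leaves {3}.
Row 5, column 1: eliminating its row and column leaves {3, 5, 6}.
Row 5, column 3: eliminating its row and column leaves {3}.
Row 5, column 4: eliminating its row and column leaves {5}.
Row 5, column 5: eliminating its row and column leaves {2, 5}.
Row 6, column 3: eliminating its row and column leaves {4}.
Row 6, column 5: eliminating its row and column leaves {5}.
Row 7, column 1: eliminating its row and column leaves {1}.
Only one assignment across all blanks avoids any row or column repeat, giving 1 completion.

1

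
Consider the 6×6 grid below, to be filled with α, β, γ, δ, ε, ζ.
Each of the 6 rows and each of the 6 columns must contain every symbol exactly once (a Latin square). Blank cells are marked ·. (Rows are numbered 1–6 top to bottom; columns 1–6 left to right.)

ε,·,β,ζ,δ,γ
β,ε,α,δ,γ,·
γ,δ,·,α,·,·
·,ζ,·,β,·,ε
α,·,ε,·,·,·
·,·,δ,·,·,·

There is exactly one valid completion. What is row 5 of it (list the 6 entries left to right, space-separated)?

α β ε γ ζ δ

Row 5, column 4: row 5 has {α, ε} and column 4 has {α, β, δ, ζ}, leaving only γ.
Row 5, column 2: row 5 has {α, γ, ε} and column 2 has {δ, ε, ζ}, leaving only β.
Row 5, column 5: row 5 has {α, β, γ, ε} and column 5 has {γ, δ}, leaving only ζ.
Row 5, column 6: row 5 has {α, β, γ, ε, ζ} and column 6 has {γ, ε}, leaving only δ.
So row 5 reads: α β ε γ ζ δ.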